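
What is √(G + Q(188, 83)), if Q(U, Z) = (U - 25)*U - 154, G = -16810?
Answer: 12*√95 ≈ 116.96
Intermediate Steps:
Q(U, Z) = -154 + U*(-25 + U) (Q(U, Z) = (-25 + U)*U - 154 = U*(-25 + U) - 154 = -154 + U*(-25 + U))
√(G + Q(188, 83)) = √(-16810 + (-154 + 188² - 25*188)) = √(-16810 + (-154 + 35344 - 4700)) = √(-16810 + 30490) = √13680 = 12*√95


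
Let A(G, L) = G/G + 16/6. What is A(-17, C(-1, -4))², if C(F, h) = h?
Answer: 121/9 ≈ 13.444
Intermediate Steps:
A(G, L) = 11/3 (A(G, L) = 1 + 16*(⅙) = 1 + 8/3 = 11/3)
A(-17, C(-1, -4))² = (11/3)² = 121/9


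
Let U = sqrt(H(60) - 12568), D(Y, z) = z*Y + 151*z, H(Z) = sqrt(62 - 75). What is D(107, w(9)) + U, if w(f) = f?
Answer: 2322 + sqrt(-12568 + I*sqrt(13)) ≈ 2322.0 + 112.11*I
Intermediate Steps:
H(Z) = I*sqrt(13) (H(Z) = sqrt(-13) = I*sqrt(13))
D(Y, z) = 151*z + Y*z (D(Y, z) = Y*z + 151*z = 151*z + Y*z)
U = sqrt(-12568 + I*sqrt(13)) (U = sqrt(I*sqrt(13) - 12568) = sqrt(-12568 + I*sqrt(13)) ≈ 0.0161 + 112.11*I)
D(107, w(9)) + U = 9*(151 + 107) + sqrt(-12568 + I*sqrt(13)) = 9*258 + sqrt(-12568 + I*sqrt(13)) = 2322 + sqrt(-12568 + I*sqrt(13))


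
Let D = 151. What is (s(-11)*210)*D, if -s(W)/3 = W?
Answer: 1046430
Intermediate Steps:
s(W) = -3*W
(s(-11)*210)*D = (-3*(-11)*210)*151 = (33*210)*151 = 6930*151 = 1046430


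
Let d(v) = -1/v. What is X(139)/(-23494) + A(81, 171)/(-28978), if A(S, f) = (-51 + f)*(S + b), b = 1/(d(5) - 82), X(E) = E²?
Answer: -53992475433/46635425542 ≈ -1.1578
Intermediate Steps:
b = -5/411 (b = 1/(-1/5 - 82) = 1/(-1*⅕ - 82) = 1/(-⅕ - 82) = 1/(-411/5) = -5/411 ≈ -0.012165)
A(S, f) = (-51 + f)*(-5/411 + S) (A(S, f) = (-51 + f)*(S - 5/411) = (-51 + f)*(-5/411 + S))
X(139)/(-23494) + A(81, 171)/(-28978) = 139²/(-23494) + (85/137 - 51*81 - 5/411*171 + 81*171)/(-28978) = 19321*(-1/23494) + (85/137 - 4131 - 285/137 + 13851)*(-1/28978) = -19321/23494 + (1331440/137)*(-1/28978) = -19321/23494 - 665720/1984993 = -53992475433/46635425542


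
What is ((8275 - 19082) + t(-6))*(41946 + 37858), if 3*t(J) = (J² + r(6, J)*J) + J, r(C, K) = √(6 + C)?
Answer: -861643788 - 319216*√3 ≈ -8.6220e+8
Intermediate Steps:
t(J) = J/3 + J²/3 + 2*J*√3/3 (t(J) = ((J² + √(6 + 6)*J) + J)/3 = ((J² + √12*J) + J)/3 = ((J² + (2*√3)*J) + J)/3 = ((J² + 2*J*√3) + J)/3 = (J + J² + 2*J*√3)/3 = J/3 + J²/3 + 2*J*√3/3)
((8275 - 19082) + t(-6))*(41946 + 37858) = ((8275 - 19082) + (⅓)*(-6)*(1 - 6 + 2*√3))*(41946 + 37858) = (-10807 + (⅓)*(-6)*(-5 + 2*√3))*79804 = (-10807 + (10 - 4*√3))*79804 = (-10797 - 4*√3)*79804 = -861643788 - 319216*√3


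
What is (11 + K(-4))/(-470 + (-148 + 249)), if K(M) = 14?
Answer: -25/369 ≈ -0.067751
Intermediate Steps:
(11 + K(-4))/(-470 + (-148 + 249)) = (11 + 14)/(-470 + (-148 + 249)) = 25/(-470 + 101) = 25/(-369) = 25*(-1/369) = -25/369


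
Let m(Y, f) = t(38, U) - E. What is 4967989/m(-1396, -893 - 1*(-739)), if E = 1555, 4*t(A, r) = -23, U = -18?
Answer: -19871956/6243 ≈ -3183.1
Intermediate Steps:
t(A, r) = -23/4 (t(A, r) = (1/4)*(-23) = -23/4)
m(Y, f) = -6243/4 (m(Y, f) = -23/4 - 1*1555 = -23/4 - 1555 = -6243/4)
4967989/m(-1396, -893 - 1*(-739)) = 4967989/(-6243/4) = 4967989*(-4/6243) = -19871956/6243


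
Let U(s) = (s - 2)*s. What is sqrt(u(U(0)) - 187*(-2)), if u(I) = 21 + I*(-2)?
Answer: sqrt(395) ≈ 19.875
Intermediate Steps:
U(s) = s*(-2 + s) (U(s) = (-2 + s)*s = s*(-2 + s))
u(I) = 21 - 2*I
sqrt(u(U(0)) - 187*(-2)) = sqrt((21 - 0*(-2 + 0)) - 187*(-2)) = sqrt((21 - 0*(-2)) + 374) = sqrt((21 - 2*0) + 374) = sqrt((21 + 0) + 374) = sqrt(21 + 374) = sqrt(395)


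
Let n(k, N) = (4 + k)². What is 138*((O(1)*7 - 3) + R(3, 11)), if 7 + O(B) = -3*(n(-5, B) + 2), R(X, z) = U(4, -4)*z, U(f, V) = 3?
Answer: -11316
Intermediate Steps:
R(X, z) = 3*z
O(B) = -16 (O(B) = -7 - 3*((4 - 5)² + 2) = -7 - 3*((-1)² + 2) = -7 - 3*(1 + 2) = -7 - 3*3 = -7 - 9 = -16)
138*((O(1)*7 - 3) + R(3, 11)) = 138*((-16*7 - 3) + 3*11) = 138*((-112 - 3) + 33) = 138*(-115 + 33) = 138*(-82) = -11316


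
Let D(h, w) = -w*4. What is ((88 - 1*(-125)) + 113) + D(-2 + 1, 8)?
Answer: 294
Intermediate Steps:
D(h, w) = -4*w
((88 - 1*(-125)) + 113) + D(-2 + 1, 8) = ((88 - 1*(-125)) + 113) - 4*8 = ((88 + 125) + 113) - 32 = (213 + 113) - 32 = 326 - 32 = 294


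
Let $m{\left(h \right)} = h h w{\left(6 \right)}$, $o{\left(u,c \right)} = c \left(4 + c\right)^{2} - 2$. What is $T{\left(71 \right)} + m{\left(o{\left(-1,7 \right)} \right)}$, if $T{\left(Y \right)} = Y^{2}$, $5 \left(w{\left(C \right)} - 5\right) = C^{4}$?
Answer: $188650446$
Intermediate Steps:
$w{\left(C \right)} = 5 + \frac{C^{4}}{5}$
$o{\left(u,c \right)} = -2 + c \left(4 + c\right)^{2}$
$m{\left(h \right)} = \frac{1321 h^{2}}{5}$ ($m{\left(h \right)} = h h \left(5 + \frac{6^{4}}{5}\right) = h^{2} \left(5 + \frac{1}{5} \cdot 1296\right) = h^{2} \left(5 + \frac{1296}{5}\right) = h^{2} \cdot \frac{1321}{5} = \frac{1321 h^{2}}{5}$)
$T{\left(71 \right)} + m{\left(o{\left(-1,7 \right)} \right)} = 71^{2} + \frac{1321 \left(-2 + 7 \left(4 + 7\right)^{2}\right)^{2}}{5} = 5041 + \frac{1321 \left(-2 + 7 \cdot 11^{2}\right)^{2}}{5} = 5041 + \frac{1321 \left(-2 + 7 \cdot 121\right)^{2}}{5} = 5041 + \frac{1321 \left(-2 + 847\right)^{2}}{5} = 5041 + \frac{1321 \cdot 845^{2}}{5} = 5041 + \frac{1321}{5} \cdot 714025 = 5041 + 188645405 = 188650446$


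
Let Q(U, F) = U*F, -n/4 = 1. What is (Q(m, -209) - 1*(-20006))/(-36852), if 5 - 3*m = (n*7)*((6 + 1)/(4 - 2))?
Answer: -38491/110556 ≈ -0.34816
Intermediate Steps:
n = -4 (n = -4*1 = -4)
m = 103/3 (m = 5/3 - (-4*7)*(6 + 1)/(4 - 2)/3 = 5/3 - (-28)*7/2/3 = 5/3 - (-28)*7*(½)/3 = 5/3 - (-28)*7/(3*2) = 5/3 - ⅓*(-98) = 5/3 + 98/3 = 103/3 ≈ 34.333)
Q(U, F) = F*U
(Q(m, -209) - 1*(-20006))/(-36852) = (-209*103/3 - 1*(-20006))/(-36852) = (-21527/3 + 20006)*(-1/36852) = (38491/3)*(-1/36852) = -38491/110556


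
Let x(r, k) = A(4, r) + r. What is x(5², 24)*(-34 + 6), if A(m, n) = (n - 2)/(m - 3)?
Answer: -1344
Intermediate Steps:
A(m, n) = (-2 + n)/(-3 + m)
x(r, k) = -2 + 2*r (x(r, k) = (-2 + r)/(-3 + 4) + r = (-2 + r)/1 + r = 1*(-2 + r) + r = (-2 + r) + r = -2 + 2*r)
x(5², 24)*(-34 + 6) = (-2 + 2*5²)*(-34 + 6) = (-2 + 2*25)*(-28) = (-2 + 50)*(-28) = 48*(-28) = -1344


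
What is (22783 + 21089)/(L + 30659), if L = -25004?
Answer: 14624/1885 ≈ 7.7581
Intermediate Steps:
(22783 + 21089)/(L + 30659) = (22783 + 21089)/(-25004 + 30659) = 43872/5655 = 43872*(1/5655) = 14624/1885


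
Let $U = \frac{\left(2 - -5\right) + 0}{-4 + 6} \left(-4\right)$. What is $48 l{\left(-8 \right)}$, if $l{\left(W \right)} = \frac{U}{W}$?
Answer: $84$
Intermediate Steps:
$U = -14$ ($U = \frac{\left(2 + 5\right) + 0}{2} \left(-4\right) = \left(7 + 0\right) \frac{1}{2} \left(-4\right) = 7 \cdot \frac{1}{2} \left(-4\right) = \frac{7}{2} \left(-4\right) = -14$)
$l{\left(W \right)} = - \frac{14}{W}$
$48 l{\left(-8 \right)} = 48 \left(- \frac{14}{-8}\right) = 48 \left(\left(-14\right) \left(- \frac{1}{8}\right)\right) = 48 \cdot \frac{7}{4} = 84$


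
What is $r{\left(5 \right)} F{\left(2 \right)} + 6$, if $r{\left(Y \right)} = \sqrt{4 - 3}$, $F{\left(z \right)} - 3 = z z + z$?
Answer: $15$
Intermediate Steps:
$F{\left(z \right)} = 3 + z + z^{2}$ ($F{\left(z \right)} = 3 + \left(z z + z\right) = 3 + \left(z^{2} + z\right) = 3 + \left(z + z^{2}\right) = 3 + z + z^{2}$)
$r{\left(Y \right)} = 1$ ($r{\left(Y \right)} = \sqrt{1} = 1$)
$r{\left(5 \right)} F{\left(2 \right)} + 6 = 1 \left(3 + 2 + 2^{2}\right) + 6 = 1 \left(3 + 2 + 4\right) + 6 = 1 \cdot 9 + 6 = 9 + 6 = 15$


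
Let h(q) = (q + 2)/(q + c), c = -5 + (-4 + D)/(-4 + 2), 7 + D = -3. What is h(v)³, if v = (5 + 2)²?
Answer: 1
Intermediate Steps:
D = -10 (D = -7 - 3 = -10)
v = 49 (v = 7² = 49)
c = 2 (c = -5 + (-4 - 10)/(-4 + 2) = -5 - 14/(-2) = -5 - 14*(-½) = -5 + 7 = 2)
h(q) = 1 (h(q) = (q + 2)/(q + 2) = (2 + q)/(2 + q) = 1)
h(v)³ = 1³ = 1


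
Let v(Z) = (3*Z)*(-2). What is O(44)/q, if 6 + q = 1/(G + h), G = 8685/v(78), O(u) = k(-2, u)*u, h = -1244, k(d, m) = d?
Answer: 2888732/196985 ≈ 14.665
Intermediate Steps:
O(u) = -2*u
v(Z) = -6*Z
G = -965/52 (G = 8685/((-6*78)) = 8685/(-468) = 8685*(-1/468) = -965/52 ≈ -18.558)
q = -393970/65653 (q = -6 + 1/(-965/52 - 1244) = -6 + 1/(-65653/52) = -6 - 52/65653 = -393970/65653 ≈ -6.0008)
O(44)/q = (-2*44)/(-393970/65653) = -88*(-65653/393970) = 2888732/196985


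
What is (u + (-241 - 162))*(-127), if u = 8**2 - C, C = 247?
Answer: 74422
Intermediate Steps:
u = -183 (u = 8**2 - 1*247 = 64 - 247 = -183)
(u + (-241 - 162))*(-127) = (-183 + (-241 - 162))*(-127) = (-183 - 403)*(-127) = -586*(-127) = 74422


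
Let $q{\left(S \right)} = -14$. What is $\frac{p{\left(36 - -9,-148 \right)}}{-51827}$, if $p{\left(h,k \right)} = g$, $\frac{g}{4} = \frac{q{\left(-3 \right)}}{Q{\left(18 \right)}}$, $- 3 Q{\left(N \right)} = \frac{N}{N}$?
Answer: $- \frac{168}{51827} \approx -0.0032416$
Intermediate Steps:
$Q{\left(N \right)} = - \frac{1}{3}$ ($Q{\left(N \right)} = - \frac{N \frac{1}{N}}{3} = \left(- \frac{1}{3}\right) 1 = - \frac{1}{3}$)
$g = 168$ ($g = 4 \left(- \frac{14}{- \frac{1}{3}}\right) = 4 \left(\left(-14\right) \left(-3\right)\right) = 4 \cdot 42 = 168$)
$p{\left(h,k \right)} = 168$
$\frac{p{\left(36 - -9,-148 \right)}}{-51827} = \frac{168}{-51827} = 168 \left(- \frac{1}{51827}\right) = - \frac{168}{51827}$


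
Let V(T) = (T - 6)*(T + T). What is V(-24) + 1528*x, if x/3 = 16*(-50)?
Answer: -3665760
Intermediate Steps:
V(T) = 2*T*(-6 + T) (V(T) = (-6 + T)*(2*T) = 2*T*(-6 + T))
x = -2400 (x = 3*(16*(-50)) = 3*(-800) = -2400)
V(-24) + 1528*x = 2*(-24)*(-6 - 24) + 1528*(-2400) = 2*(-24)*(-30) - 3667200 = 1440 - 3667200 = -3665760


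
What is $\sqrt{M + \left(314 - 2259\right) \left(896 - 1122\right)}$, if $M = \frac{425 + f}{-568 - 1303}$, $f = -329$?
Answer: $\frac{\sqrt{1538776584754}}{1871} \approx 663.0$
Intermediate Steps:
$M = - \frac{96}{1871}$ ($M = \frac{425 - 329}{-568 - 1303} = \frac{96}{-1871} = 96 \left(- \frac{1}{1871}\right) = - \frac{96}{1871} \approx -0.051309$)
$\sqrt{M + \left(314 - 2259\right) \left(896 - 1122\right)} = \sqrt{- \frac{96}{1871} + \left(314 - 2259\right) \left(896 - 1122\right)} = \sqrt{- \frac{96}{1871} - -439570} = \sqrt{- \frac{96}{1871} + 439570} = \sqrt{\frac{822435374}{1871}} = \frac{\sqrt{1538776584754}}{1871}$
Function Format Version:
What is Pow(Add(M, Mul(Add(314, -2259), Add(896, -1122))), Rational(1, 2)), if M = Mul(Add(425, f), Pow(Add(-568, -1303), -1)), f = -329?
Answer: Mul(Rational(1, 1871), Pow(1538776584754, Rational(1, 2))) ≈ 663.00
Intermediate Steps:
M = Rational(-96, 1871) (M = Mul(Add(425, -329), Pow(Add(-568, -1303), -1)) = Mul(96, Pow(-1871, -1)) = Mul(96, Rational(-1, 1871)) = Rational(-96, 1871) ≈ -0.051309)
Pow(Add(M, Mul(Add(314, -2259), Add(896, -1122))), Rational(1, 2)) = Pow(Add(Rational(-96, 1871), Mul(Add(314, -2259), Add(896, -1122))), Rational(1, 2)) = Pow(Add(Rational(-96, 1871), Mul(-1945, -226)), Rational(1, 2)) = Pow(Add(Rational(-96, 1871), 439570), Rational(1, 2)) = Pow(Rational(822435374, 1871), Rational(1, 2)) = Mul(Rational(1, 1871), Pow(1538776584754, Rational(1, 2)))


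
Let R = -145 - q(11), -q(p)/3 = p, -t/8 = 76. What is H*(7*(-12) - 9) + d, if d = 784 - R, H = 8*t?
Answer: 453248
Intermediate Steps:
t = -608 (t = -8*76 = -608)
q(p) = -3*p
R = -112 (R = -145 - (-3)*11 = -145 - 1*(-33) = -145 + 33 = -112)
H = -4864 (H = 8*(-608) = -4864)
d = 896 (d = 784 - 1*(-112) = 784 + 112 = 896)
H*(7*(-12) - 9) + d = -4864*(7*(-12) - 9) + 896 = -4864*(-84 - 9) + 896 = -4864*(-93) + 896 = 452352 + 896 = 453248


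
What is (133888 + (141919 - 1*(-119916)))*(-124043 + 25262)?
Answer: -39089913663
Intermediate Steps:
(133888 + (141919 - 1*(-119916)))*(-124043 + 25262) = (133888 + (141919 + 119916))*(-98781) = (133888 + 261835)*(-98781) = 395723*(-98781) = -39089913663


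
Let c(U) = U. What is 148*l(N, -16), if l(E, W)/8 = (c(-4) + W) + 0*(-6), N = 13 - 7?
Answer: -23680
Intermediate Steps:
N = 6
l(E, W) = -32 + 8*W (l(E, W) = 8*((-4 + W) + 0*(-6)) = 8*((-4 + W) + 0) = 8*(-4 + W) = -32 + 8*W)
148*l(N, -16) = 148*(-32 + 8*(-16)) = 148*(-32 - 128) = 148*(-160) = -23680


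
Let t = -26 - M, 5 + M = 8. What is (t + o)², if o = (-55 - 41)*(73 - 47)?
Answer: 6375625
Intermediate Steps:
M = 3 (M = -5 + 8 = 3)
o = -2496 (o = -96*26 = -2496)
t = -29 (t = -26 - 1*3 = -26 - 3 = -29)
(t + o)² = (-29 - 2496)² = (-2525)² = 6375625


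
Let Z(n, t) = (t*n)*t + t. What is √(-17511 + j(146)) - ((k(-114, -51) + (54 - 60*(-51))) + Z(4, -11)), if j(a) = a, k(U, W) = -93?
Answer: -3494 + I*√17365 ≈ -3494.0 + 131.78*I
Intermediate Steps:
Z(n, t) = t + n*t² (Z(n, t) = (n*t)*t + t = n*t² + t = t + n*t²)
√(-17511 + j(146)) - ((k(-114, -51) + (54 - 60*(-51))) + Z(4, -11)) = √(-17511 + 146) - ((-93 + (54 - 60*(-51))) - 11*(1 + 4*(-11))) = √(-17365) - ((-93 + (54 + 3060)) - 11*(1 - 44)) = I*√17365 - ((-93 + 3114) - 11*(-43)) = I*√17365 - (3021 + 473) = I*√17365 - 1*3494 = I*√17365 - 3494 = -3494 + I*√17365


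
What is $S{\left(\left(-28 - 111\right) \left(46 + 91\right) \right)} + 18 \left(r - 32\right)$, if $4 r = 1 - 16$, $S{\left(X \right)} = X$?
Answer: $- \frac{39373}{2} \approx -19687.0$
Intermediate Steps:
$r = - \frac{15}{4}$ ($r = \frac{1 - 16}{4} = \frac{1}{4} \left(-15\right) = - \frac{15}{4} \approx -3.75$)
$S{\left(\left(-28 - 111\right) \left(46 + 91\right) \right)} + 18 \left(r - 32\right) = \left(-28 - 111\right) \left(46 + 91\right) + 18 \left(- \frac{15}{4} - 32\right) = \left(-139\right) 137 + 18 \left(- \frac{143}{4}\right) = -19043 - \frac{1287}{2} = - \frac{39373}{2}$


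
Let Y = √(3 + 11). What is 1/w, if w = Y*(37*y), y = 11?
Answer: √14/5698 ≈ 0.00065666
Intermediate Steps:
Y = √14 ≈ 3.7417
w = 407*√14 (w = √14*(37*11) = √14*407 = 407*√14 ≈ 1522.9)
1/w = 1/(407*√14) = √14/5698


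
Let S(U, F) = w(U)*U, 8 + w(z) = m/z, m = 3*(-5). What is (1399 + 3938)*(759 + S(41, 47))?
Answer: 2220192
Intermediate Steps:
m = -15
w(z) = -8 - 15/z
S(U, F) = U*(-8 - 15/U) (S(U, F) = (-8 - 15/U)*U = U*(-8 - 15/U))
(1399 + 3938)*(759 + S(41, 47)) = (1399 + 3938)*(759 + (-15 - 8*41)) = 5337*(759 + (-15 - 328)) = 5337*(759 - 343) = 5337*416 = 2220192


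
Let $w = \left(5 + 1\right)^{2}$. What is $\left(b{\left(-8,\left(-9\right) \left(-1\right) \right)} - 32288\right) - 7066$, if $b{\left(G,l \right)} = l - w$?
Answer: $-39381$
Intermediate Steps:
$w = 36$ ($w = 6^{2} = 36$)
$b{\left(G,l \right)} = -36 + l$ ($b{\left(G,l \right)} = l - 36 = -36 + l$)
$\left(b{\left(-8,\left(-9\right) \left(-1\right) \right)} - 32288\right) - 7066 = \left(\left(-36 - -9\right) - 32288\right) - 7066 = \left(\left(-36 + 9\right) - 32288\right) - 7066 = \left(-27 - 32288\right) - 7066 = -32315 - 7066 = -39381$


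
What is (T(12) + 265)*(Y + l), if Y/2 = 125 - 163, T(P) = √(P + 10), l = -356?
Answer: -114480 - 432*√22 ≈ -1.1651e+5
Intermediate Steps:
T(P) = √(10 + P)
Y = -76 (Y = 2*(125 - 163) = 2*(-38) = -76)
(T(12) + 265)*(Y + l) = (√(10 + 12) + 265)*(-76 - 356) = (√22 + 265)*(-432) = (265 + √22)*(-432) = -114480 - 432*√22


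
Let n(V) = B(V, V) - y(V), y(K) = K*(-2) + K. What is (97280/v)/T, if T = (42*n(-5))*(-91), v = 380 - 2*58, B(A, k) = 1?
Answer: 1520/63063 ≈ 0.024103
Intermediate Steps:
y(K) = -K (y(K) = -2*K + K = -K)
n(V) = 1 + V (n(V) = 1 - (-1)*V = 1 + V)
v = 264 (v = 380 - 116 = 264)
T = 15288 (T = (42*(1 - 5))*(-91) = (42*(-4))*(-91) = -168*(-91) = 15288)
(97280/v)/T = (97280/264)/15288 = (97280*(1/264))*(1/15288) = (12160/33)*(1/15288) = 1520/63063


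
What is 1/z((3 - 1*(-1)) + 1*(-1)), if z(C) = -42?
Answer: -1/42 ≈ -0.023810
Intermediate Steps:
1/z((3 - 1*(-1)) + 1*(-1)) = 1/(-42) = -1/42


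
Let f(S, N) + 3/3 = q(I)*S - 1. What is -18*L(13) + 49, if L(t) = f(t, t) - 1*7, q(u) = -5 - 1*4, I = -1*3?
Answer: 2317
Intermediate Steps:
I = -3
q(u) = -9 (q(u) = -5 - 4 = -9)
f(S, N) = -2 - 9*S (f(S, N) = -1 + (-9*S - 1) = -1 + (-1 - 9*S) = -2 - 9*S)
L(t) = -9 - 9*t (L(t) = (-2 - 9*t) - 1*7 = (-2 - 9*t) - 7 = -9 - 9*t)
-18*L(13) + 49 = -18*(-9 - 9*13) + 49 = -18*(-9 - 117) + 49 = -18*(-126) + 49 = 2268 + 49 = 2317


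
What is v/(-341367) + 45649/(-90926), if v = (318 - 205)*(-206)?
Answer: -13466486755/31039135842 ≈ -0.43386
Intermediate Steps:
v = -23278 (v = 113*(-206) = -23278)
v/(-341367) + 45649/(-90926) = -23278/(-341367) + 45649/(-90926) = -23278*(-1/341367) + 45649*(-1/90926) = 23278/341367 - 45649/90926 = -13466486755/31039135842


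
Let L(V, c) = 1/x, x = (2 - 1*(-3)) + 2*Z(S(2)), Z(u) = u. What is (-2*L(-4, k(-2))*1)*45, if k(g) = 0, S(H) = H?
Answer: -10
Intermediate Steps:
x = 9 (x = (2 - 1*(-3)) + 2*2 = (2 + 3) + 4 = 5 + 4 = 9)
L(V, c) = ⅑ (L(V, c) = 1/9 = ⅑)
(-2*L(-4, k(-2))*1)*45 = (-2*⅑*1)*45 = -2/9*1*45 = -2/9*45 = -10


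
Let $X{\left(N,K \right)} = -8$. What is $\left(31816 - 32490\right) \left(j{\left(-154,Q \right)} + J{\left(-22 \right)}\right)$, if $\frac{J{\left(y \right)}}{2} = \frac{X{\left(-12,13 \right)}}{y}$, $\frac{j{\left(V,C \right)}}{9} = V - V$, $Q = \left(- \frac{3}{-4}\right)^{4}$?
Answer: $- \frac{5392}{11} \approx -490.18$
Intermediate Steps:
$Q = \frac{81}{256}$ ($Q = \left(\left(-3\right) \left(- \frac{1}{4}\right)\right)^{4} = \left(\frac{3}{4}\right)^{4} = \frac{81}{256} \approx 0.31641$)
$j{\left(V,C \right)} = 0$ ($j{\left(V,C \right)} = 9 \left(V - V\right) = 9 \cdot 0 = 0$)
$J{\left(y \right)} = - \frac{16}{y}$ ($J{\left(y \right)} = 2 \left(- \frac{8}{y}\right) = - \frac{16}{y}$)
$\left(31816 - 32490\right) \left(j{\left(-154,Q \right)} + J{\left(-22 \right)}\right) = \left(31816 - 32490\right) \left(0 - \frac{16}{-22}\right) = - 674 \left(0 - - \frac{8}{11}\right) = - 674 \left(0 + \frac{8}{11}\right) = \left(-674\right) \frac{8}{11} = - \frac{5392}{11}$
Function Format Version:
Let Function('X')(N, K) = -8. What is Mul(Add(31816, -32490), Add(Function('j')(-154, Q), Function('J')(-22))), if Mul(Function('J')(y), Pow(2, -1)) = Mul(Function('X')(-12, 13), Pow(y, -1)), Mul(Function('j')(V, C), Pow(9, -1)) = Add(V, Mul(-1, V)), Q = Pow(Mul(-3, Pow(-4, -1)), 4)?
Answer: Rational(-5392, 11) ≈ -490.18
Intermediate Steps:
Q = Rational(81, 256) (Q = Pow(Mul(-3, Rational(-1, 4)), 4) = Pow(Rational(3, 4), 4) = Rational(81, 256) ≈ 0.31641)
Function('j')(V, C) = 0 (Function('j')(V, C) = Mul(9, Add(V, Mul(-1, V))) = Mul(9, 0) = 0)
Function('J')(y) = Mul(-16, Pow(y, -1)) (Function('J')(y) = Mul(2, Mul(-8, Pow(y, -1))) = Mul(-16, Pow(y, -1)))
Mul(Add(31816, -32490), Add(Function('j')(-154, Q), Function('J')(-22))) = Mul(Add(31816, -32490), Add(0, Mul(-16, Pow(-22, -1)))) = Mul(-674, Add(0, Mul(-16, Rational(-1, 22)))) = Mul(-674, Add(0, Rational(8, 11))) = Mul(-674, Rational(8, 11)) = Rational(-5392, 11)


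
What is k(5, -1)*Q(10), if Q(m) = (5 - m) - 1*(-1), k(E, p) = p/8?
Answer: 1/2 ≈ 0.50000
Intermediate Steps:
k(E, p) = p/8 (k(E, p) = p*(1/8) = p/8)
Q(m) = 6 - m (Q(m) = (5 - m) + 1 = 6 - m)
k(5, -1)*Q(10) = ((1/8)*(-1))*(6 - 1*10) = -(6 - 10)/8 = -1/8*(-4) = 1/2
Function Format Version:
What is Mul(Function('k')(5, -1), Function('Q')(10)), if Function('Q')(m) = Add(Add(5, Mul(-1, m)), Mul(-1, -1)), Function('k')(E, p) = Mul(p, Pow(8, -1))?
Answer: Rational(1, 2) ≈ 0.50000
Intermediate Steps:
Function('k')(E, p) = Mul(Rational(1, 8), p) (Function('k')(E, p) = Mul(p, Rational(1, 8)) = Mul(Rational(1, 8), p))
Function('Q')(m) = Add(6, Mul(-1, m)) (Function('Q')(m) = Add(Add(5, Mul(-1, m)), 1) = Add(6, Mul(-1, m)))
Mul(Function('k')(5, -1), Function('Q')(10)) = Mul(Mul(Rational(1, 8), -1), Add(6, Mul(-1, 10))) = Mul(Rational(-1, 8), Add(6, -10)) = Mul(Rational(-1, 8), -4) = Rational(1, 2)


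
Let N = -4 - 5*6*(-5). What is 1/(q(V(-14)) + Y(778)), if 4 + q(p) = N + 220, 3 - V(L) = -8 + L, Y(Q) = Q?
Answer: 1/1140 ≈ 0.00087719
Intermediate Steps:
N = 146 (N = -4 - 30*(-5) = -4 + 150 = 146)
V(L) = 11 - L (V(L) = 3 - (-8 + L) = 3 + (8 - L) = 11 - L)
q(p) = 362 (q(p) = -4 + (146 + 220) = -4 + 366 = 362)
1/(q(V(-14)) + Y(778)) = 1/(362 + 778) = 1/1140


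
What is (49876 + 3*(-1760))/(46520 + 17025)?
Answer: 44596/63545 ≈ 0.70180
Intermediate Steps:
(49876 + 3*(-1760))/(46520 + 17025) = (49876 - 5280)/63545 = 44596*(1/63545) = 44596/63545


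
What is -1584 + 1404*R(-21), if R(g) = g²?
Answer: 617580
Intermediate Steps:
-1584 + 1404*R(-21) = -1584 + 1404*(-21)² = -1584 + 1404*441 = -1584 + 619164 = 617580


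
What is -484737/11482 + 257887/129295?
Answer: -3142790099/78135010 ≈ -40.223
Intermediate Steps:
-484737/11482 + 257887/129295 = -484737*1/11482 + 257887*(1/129295) = -484737/11482 + 13573/6805 = -3142790099/78135010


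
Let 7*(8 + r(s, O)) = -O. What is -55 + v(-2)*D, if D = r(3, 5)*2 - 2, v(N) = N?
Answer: -113/7 ≈ -16.143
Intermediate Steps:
r(s, O) = -8 - O/7 (r(s, O) = -8 + (-O)/7 = -8 - O/7)
D = -136/7 (D = (-8 - ⅐*5)*2 - 2 = (-8 - 5/7)*2 - 2 = -61/7*2 - 2 = -122/7 - 2 = -136/7 ≈ -19.429)
-55 + v(-2)*D = -55 - 2*(-136/7) = -55 + 272/7 = -113/7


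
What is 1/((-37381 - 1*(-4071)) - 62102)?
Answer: -1/95412 ≈ -1.0481e-5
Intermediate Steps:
1/((-37381 - 1*(-4071)) - 62102) = 1/((-37381 + 4071) - 62102) = 1/(-33310 - 62102) = 1/(-95412) = -1/95412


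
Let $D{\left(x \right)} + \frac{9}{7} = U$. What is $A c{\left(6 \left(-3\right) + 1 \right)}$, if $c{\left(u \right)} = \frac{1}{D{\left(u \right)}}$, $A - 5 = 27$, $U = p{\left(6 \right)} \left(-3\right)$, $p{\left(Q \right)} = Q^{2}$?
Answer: $- \frac{224}{765} \approx -0.29281$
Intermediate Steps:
$U = -108$ ($U = 6^{2} \left(-3\right) = 36 \left(-3\right) = -108$)
$D{\left(x \right)} = - \frac{765}{7}$ ($D{\left(x \right)} = - \frac{9}{7} - 108 = - \frac{765}{7}$)
$A = 32$ ($A = 5 + 27 = 32$)
$c{\left(u \right)} = - \frac{7}{765}$ ($c{\left(u \right)} = \frac{1}{- \frac{765}{7}} = - \frac{7}{765}$)
$A c{\left(6 \left(-3\right) + 1 \right)} = 32 \left(- \frac{7}{765}\right) = - \frac{224}{765}$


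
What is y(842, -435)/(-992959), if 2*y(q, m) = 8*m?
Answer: 1740/992959 ≈ 0.0017523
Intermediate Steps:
y(q, m) = 4*m (y(q, m) = (8*m)/2 = 4*m)
y(842, -435)/(-992959) = (4*(-435))/(-992959) = -1740*(-1/992959) = 1740/992959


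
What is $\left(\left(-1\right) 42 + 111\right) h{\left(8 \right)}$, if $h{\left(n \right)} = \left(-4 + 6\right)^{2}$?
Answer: $276$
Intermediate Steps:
$h{\left(n \right)} = 4$ ($h{\left(n \right)} = 2^{2} = 4$)
$\left(\left(-1\right) 42 + 111\right) h{\left(8 \right)} = \left(\left(-1\right) 42 + 111\right) 4 = \left(-42 + 111\right) 4 = 69 \cdot 4 = 276$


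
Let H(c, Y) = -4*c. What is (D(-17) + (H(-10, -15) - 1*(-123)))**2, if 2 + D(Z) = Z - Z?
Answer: 25921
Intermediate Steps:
D(Z) = -2 (D(Z) = -2 + (Z - Z) = -2 + 0 = -2)
(D(-17) + (H(-10, -15) - 1*(-123)))**2 = (-2 + (-4*(-10) - 1*(-123)))**2 = (-2 + (40 + 123))**2 = (-2 + 163)**2 = 161**2 = 25921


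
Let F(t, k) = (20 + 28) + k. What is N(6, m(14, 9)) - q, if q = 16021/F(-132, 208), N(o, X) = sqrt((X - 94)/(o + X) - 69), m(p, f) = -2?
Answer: -16021/256 + I*sqrt(93) ≈ -62.582 + 9.6436*I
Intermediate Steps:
N(o, X) = sqrt(-69 + (-94 + X)/(X + o)) (N(o, X) = sqrt((-94 + X)/(X + o) - 69) = sqrt(-69 + (-94 + X)/(X + o)))
F(t, k) = 48 + k
q = 16021/256 (q = 16021/(48 + 208) = 16021/256 ≈ 62.582)
N(6, m(14, 9)) - q = sqrt((-94 - 69*6 - 68*(-2))/(-2 + 6)) - 1*16021/256 = sqrt((-94 - 414 + 136)/4) - 16021/256 = sqrt((1/4)*(-372)) - 16021/256 = sqrt(-93) - 16021/256 = I*sqrt(93) - 16021/256 = -16021/256 + I*sqrt(93)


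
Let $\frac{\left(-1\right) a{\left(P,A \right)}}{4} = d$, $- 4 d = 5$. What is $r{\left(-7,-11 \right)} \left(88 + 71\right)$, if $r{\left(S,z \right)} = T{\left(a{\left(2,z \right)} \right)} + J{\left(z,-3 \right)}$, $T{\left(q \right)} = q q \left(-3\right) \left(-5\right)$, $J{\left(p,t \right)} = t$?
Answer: $59148$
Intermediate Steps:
$d = - \frac{5}{4}$ ($d = \left(- \frac{1}{4}\right) 5 = - \frac{5}{4} \approx -1.25$)
$a{\left(P,A \right)} = 5$ ($a{\left(P,A \right)} = \left(-4\right) \left(- \frac{5}{4}\right) = 5$)
$T{\left(q \right)} = 15 q^{2}$ ($T{\left(q \right)} = q^{2} \left(-3\right) \left(-5\right) = - 3 q^{2} \left(-5\right) = 15 q^{2}$)
$r{\left(S,z \right)} = 372$ ($r{\left(S,z \right)} = 15 \cdot 5^{2} - 3 = 15 \cdot 25 - 3 = 375 - 3 = 372$)
$r{\left(-7,-11 \right)} \left(88 + 71\right) = 372 \left(88 + 71\right) = 372 \cdot 159 = 59148$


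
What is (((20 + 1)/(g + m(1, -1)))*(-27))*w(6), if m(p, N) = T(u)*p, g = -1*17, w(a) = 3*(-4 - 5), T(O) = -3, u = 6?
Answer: -15309/20 ≈ -765.45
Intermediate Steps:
w(a) = -27 (w(a) = 3*(-9) = -27)
g = -17
m(p, N) = -3*p
(((20 + 1)/(g + m(1, -1)))*(-27))*w(6) = (((20 + 1)/(-17 - 3*1))*(-27))*(-27) = ((21/(-17 - 3))*(-27))*(-27) = ((21/(-20))*(-27))*(-27) = ((21*(-1/20))*(-27))*(-27) = -21/20*(-27)*(-27) = (567/20)*(-27) = -15309/20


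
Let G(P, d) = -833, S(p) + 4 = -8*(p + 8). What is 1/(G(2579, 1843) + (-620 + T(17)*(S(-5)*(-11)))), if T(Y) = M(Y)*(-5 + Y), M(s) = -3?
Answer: -1/12541 ≈ -7.9738e-5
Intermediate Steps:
S(p) = -68 - 8*p (S(p) = -4 - 8*(p + 8) = -4 - 8*(8 + p) = -4 + (-64 - 8*p) = -68 - 8*p)
T(Y) = 15 - 3*Y (T(Y) = -3*(-5 + Y) = 15 - 3*Y)
1/(G(2579, 1843) + (-620 + T(17)*(S(-5)*(-11)))) = 1/(-833 + (-620 + (15 - 3*17)*((-68 - 8*(-5))*(-11)))) = 1/(-833 + (-620 + (15 - 51)*((-68 + 40)*(-11)))) = 1/(-833 + (-620 - (-1008)*(-11))) = 1/(-833 + (-620 - 36*308)) = 1/(-833 + (-620 - 11088)) = 1/(-833 - 11708) = 1/(-12541) = -1/12541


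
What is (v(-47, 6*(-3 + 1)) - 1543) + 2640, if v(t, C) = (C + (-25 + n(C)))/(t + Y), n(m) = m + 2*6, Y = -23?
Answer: 76827/70 ≈ 1097.5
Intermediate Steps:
n(m) = 12 + m (n(m) = m + 12 = 12 + m)
v(t, C) = (-13 + 2*C)/(-23 + t) (v(t, C) = (C + (-25 + (12 + C)))/(t - 23) = (C + (-13 + C))/(-23 + t) = (-13 + 2*C)/(-23 + t))
(v(-47, 6*(-3 + 1)) - 1543) + 2640 = ((-13 + 2*(6*(-3 + 1)))/(-23 - 47) - 1543) + 2640 = ((-13 + 2*(6*(-2)))/(-70) - 1543) + 2640 = (-(-13 + 2*(-12))/70 - 1543) + 2640 = (-(-13 - 24)/70 - 1543) + 2640 = (-1/70*(-37) - 1543) + 2640 = (37/70 - 1543) + 2640 = -107973/70 + 2640 = 76827/70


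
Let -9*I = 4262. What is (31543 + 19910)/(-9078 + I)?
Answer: -463077/85964 ≈ -5.3869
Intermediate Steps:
I = -4262/9 (I = -1/9*4262 = -4262/9 ≈ -473.56)
(31543 + 19910)/(-9078 + I) = (31543 + 19910)/(-9078 - 4262/9) = 51453/(-85964/9) = 51453*(-9/85964) = -463077/85964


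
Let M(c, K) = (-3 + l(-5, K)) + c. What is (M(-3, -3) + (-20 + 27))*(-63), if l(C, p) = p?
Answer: 126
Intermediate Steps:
M(c, K) = -3 + K + c (M(c, K) = (-3 + K) + c = -3 + K + c)
(M(-3, -3) + (-20 + 27))*(-63) = ((-3 - 3 - 3) + (-20 + 27))*(-63) = (-9 + 7)*(-63) = -2*(-63) = 126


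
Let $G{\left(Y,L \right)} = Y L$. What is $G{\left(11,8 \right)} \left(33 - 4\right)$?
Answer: $2552$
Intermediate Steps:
$G{\left(Y,L \right)} = L Y$
$G{\left(11,8 \right)} \left(33 - 4\right) = 8 \cdot 11 \left(33 - 4\right) = 88 \cdot 29 = 2552$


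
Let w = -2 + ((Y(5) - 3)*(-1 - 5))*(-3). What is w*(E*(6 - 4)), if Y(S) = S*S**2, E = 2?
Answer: 8776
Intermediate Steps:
Y(S) = S**3
w = 2194 (w = -2 + ((5**3 - 3)*(-1 - 5))*(-3) = -2 + ((125 - 3)*(-6))*(-3) = -2 + (122*(-6))*(-3) = -2 - 732*(-3) = -2 + 2196 = 2194)
w*(E*(6 - 4)) = 2194*(2*(6 - 4)) = 2194*(2*2) = 2194*4 = 8776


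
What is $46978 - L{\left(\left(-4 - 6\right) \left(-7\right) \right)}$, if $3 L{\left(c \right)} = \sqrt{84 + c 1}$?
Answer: $46978 - \frac{\sqrt{154}}{3} \approx 46974.0$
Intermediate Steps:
$L{\left(c \right)} = \frac{\sqrt{84 + c}}{3}$ ($L{\left(c \right)} = \frac{\sqrt{84 + c 1}}{3} = \frac{\sqrt{84 + c}}{3}$)
$46978 - L{\left(\left(-4 - 6\right) \left(-7\right) \right)} = 46978 - \frac{\sqrt{84 + \left(-4 - 6\right) \left(-7\right)}}{3} = 46978 - \frac{\sqrt{84 - -70}}{3} = 46978 - \frac{\sqrt{84 + 70}}{3} = 46978 - \frac{\sqrt{154}}{3}$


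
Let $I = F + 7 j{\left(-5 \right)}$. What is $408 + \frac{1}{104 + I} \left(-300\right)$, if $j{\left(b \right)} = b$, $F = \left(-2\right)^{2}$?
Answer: $\frac{29484}{73} \approx 403.89$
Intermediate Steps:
$F = 4$
$I = -31$ ($I = 4 + 7 \left(-5\right) = 4 - 35 = -31$)
$408 + \frac{1}{104 + I} \left(-300\right) = 408 + \frac{1}{104 - 31} \left(-300\right) = 408 + \frac{1}{73} \left(-300\right) = 408 - \frac{300}{73} = \frac{29484}{73}$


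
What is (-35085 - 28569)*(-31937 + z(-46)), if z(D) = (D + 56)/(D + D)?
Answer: 46757268489/23 ≈ 2.0329e+9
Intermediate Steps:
z(D) = (56 + D)/(2*D) (z(D) = (56 + D)/((2*D)) = (56 + D)*(1/(2*D)) = (56 + D)/(2*D))
(-35085 - 28569)*(-31937 + z(-46)) = (-35085 - 28569)*(-31937 + (½)*(56 - 46)/(-46)) = -63654*(-31937 + (½)*(-1/46)*10) = -63654*(-31937 - 5/46) = -63654*(-1469107/46) = 46757268489/23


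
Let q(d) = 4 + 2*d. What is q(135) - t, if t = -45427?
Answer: 45701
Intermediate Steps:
q(135) - t = (4 + 2*135) - 1*(-45427) = (4 + 270) + 45427 = 274 + 45427 = 45701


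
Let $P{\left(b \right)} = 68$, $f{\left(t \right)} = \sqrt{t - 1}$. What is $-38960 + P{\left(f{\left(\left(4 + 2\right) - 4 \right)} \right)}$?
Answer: $-38892$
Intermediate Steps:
$f{\left(t \right)} = \sqrt{-1 + t}$
$-38960 + P{\left(f{\left(\left(4 + 2\right) - 4 \right)} \right)} = -38960 + 68 = -38892$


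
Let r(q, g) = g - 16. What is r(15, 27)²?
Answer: 121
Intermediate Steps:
r(q, g) = -16 + g
r(15, 27)² = (-16 + 27)² = 11² = 121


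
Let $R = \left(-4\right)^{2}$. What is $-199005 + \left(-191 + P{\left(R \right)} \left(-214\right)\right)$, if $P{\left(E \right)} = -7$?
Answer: $-197698$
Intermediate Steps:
$R = 16$
$-199005 + \left(-191 + P{\left(R \right)} \left(-214\right)\right) = -199005 - -1307 = -199005 + \left(-191 + 1498\right) = -199005 + 1307 = -197698$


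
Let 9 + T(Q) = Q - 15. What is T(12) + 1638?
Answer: 1626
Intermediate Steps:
T(Q) = -24 + Q (T(Q) = -9 + (Q - 15) = -9 + (-15 + Q) = -24 + Q)
T(12) + 1638 = (-24 + 12) + 1638 = -12 + 1638 = 1626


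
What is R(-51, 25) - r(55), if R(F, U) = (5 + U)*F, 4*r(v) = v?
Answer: -6175/4 ≈ -1543.8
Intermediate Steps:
r(v) = v/4
R(F, U) = F*(5 + U)
R(-51, 25) - r(55) = -51*(5 + 25) - 55/4 = -51*30 - 1*55/4 = -1530 - 55/4 = -6175/4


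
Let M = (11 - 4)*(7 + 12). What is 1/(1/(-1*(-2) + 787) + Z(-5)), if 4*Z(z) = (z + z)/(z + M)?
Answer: -201984/3689 ≈ -54.753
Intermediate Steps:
M = 133 (M = 7*19 = 133)
Z(z) = z/(2*(133 + z)) (Z(z) = ((z + z)/(z + 133))/4 = ((2*z)/(133 + z))/4 = (2*z/(133 + z))/4 = z/(2*(133 + z)))
1/(1/(-1*(-2) + 787) + Z(-5)) = 1/(1/(-1*(-2) + 787) + (½)*(-5)/(133 - 5)) = 1/(1/(2 + 787) + (½)*(-5)/128) = 1/(1/789 + (½)*(-5)*(1/128)) = 1/(1/789 - 5/256) = 1/(-3689/201984) = -201984/3689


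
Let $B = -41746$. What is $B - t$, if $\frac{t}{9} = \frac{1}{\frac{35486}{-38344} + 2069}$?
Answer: $- \frac{551730848266}{13216375} \approx -41746.0$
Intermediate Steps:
$t = \frac{57516}{13216375}$ ($t = \frac{9}{\frac{35486}{-38344} + 2069} = \frac{9}{35486 \left(- \frac{1}{38344}\right) + 2069} = \frac{9}{- \frac{17743}{19172} + 2069} = \frac{9}{\frac{39649125}{19172}} = 9 \cdot \frac{19172}{39649125} = \frac{57516}{13216375} \approx 0.0043519$)
$B - t = -41746 - \frac{57516}{13216375} = - \frac{551730848266}{13216375}$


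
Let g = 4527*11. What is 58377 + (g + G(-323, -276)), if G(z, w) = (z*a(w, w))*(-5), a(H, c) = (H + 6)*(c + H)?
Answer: 240807774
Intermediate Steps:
a(H, c) = (6 + H)*(H + c)
g = 49797
G(z, w) = -5*z*(2*w² + 12*w) (G(z, w) = (z*(w² + 6*w + 6*w + w*w))*(-5) = (z*(w² + 6*w + 6*w + w²))*(-5) = (z*(2*w² + 12*w))*(-5) = -5*z*(2*w² + 12*w))
58377 + (g + G(-323, -276)) = 58377 + (49797 - 10*(-276)*(-323)*(6 - 276)) = 58377 + (49797 - 10*(-276)*(-323)*(-270)) = 58377 + (49797 + 240699600) = 58377 + 240749397 = 240807774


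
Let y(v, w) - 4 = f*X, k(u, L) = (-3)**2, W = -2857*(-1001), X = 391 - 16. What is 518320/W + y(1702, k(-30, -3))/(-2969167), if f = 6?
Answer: 139321138342/771944820829 ≈ 0.18048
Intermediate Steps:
X = 375
W = 2859857
k(u, L) = 9
y(v, w) = 2254 (y(v, w) = 4 + 6*375 = 4 + 2250 = 2254)
518320/W + y(1702, k(-30, -3))/(-2969167) = 518320/2859857 + 2254/(-2969167) = 518320*(1/2859857) + 2254*(-1/2969167) = 47120/259987 - 2254/2969167 = 139321138342/771944820829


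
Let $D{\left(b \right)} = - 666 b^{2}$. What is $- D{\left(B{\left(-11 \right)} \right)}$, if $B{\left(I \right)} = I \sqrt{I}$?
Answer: $-886446$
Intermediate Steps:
$B{\left(I \right)} = I^{\frac{3}{2}}$
$- D{\left(B{\left(-11 \right)} \right)} = - \left(-666\right) \left(\left(-11\right)^{\frac{3}{2}}\right)^{2} = - \left(-666\right) \left(- 11 i \sqrt{11}\right)^{2} = - \left(-666\right) \left(-1331\right) = \left(-1\right) 886446 = -886446$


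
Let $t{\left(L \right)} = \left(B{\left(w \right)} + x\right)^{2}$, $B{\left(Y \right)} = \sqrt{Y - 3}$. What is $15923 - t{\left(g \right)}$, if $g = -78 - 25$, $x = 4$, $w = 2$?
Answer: $15908 - 8 i \approx 15908.0 - 8.0 i$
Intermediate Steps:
$B{\left(Y \right)} = \sqrt{-3 + Y}$
$g = -103$
$t{\left(L \right)} = \left(4 + i\right)^{2}$ ($t{\left(L \right)} = \left(\sqrt{-3 + 2} + 4\right)^{2} = \left(\sqrt{-1} + 4\right)^{2} = \left(i + 4\right)^{2} = \left(4 + i\right)^{2}$)
$15923 - t{\left(g \right)} = 15923 - \left(4 + i\right)^{2}$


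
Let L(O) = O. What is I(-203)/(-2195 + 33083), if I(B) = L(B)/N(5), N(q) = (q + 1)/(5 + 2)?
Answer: -1421/185328 ≈ -0.0076675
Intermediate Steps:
N(q) = 1/7 + q/7 (N(q) = (1 + q)/7 = (1 + q)*(1/7) = 1/7 + q/7)
I(B) = 7*B/6 (I(B) = B/(1/7 + (1/7)*5) = B/(1/7 + 5/7) = B/(6/7) = B*(7/6) = 7*B/6)
I(-203)/(-2195 + 33083) = ((7/6)*(-203))/(-2195 + 33083) = -1421/6/30888 = -1421/6*1/30888 = -1421/185328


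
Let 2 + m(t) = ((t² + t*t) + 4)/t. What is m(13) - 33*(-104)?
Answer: 44932/13 ≈ 3456.3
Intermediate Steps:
m(t) = -2 + (4 + 2*t²)/t (m(t) = -2 + ((t² + t*t) + 4)/t = -2 + ((t² + t²) + 4)/t = -2 + (2*t² + 4)/t = -2 + (4 + 2*t²)/t)
m(13) - 33*(-104) = (-2 + 2*13 + 4/13) - 33*(-104) = (-2 + 26 + 4*(1/13)) + 3432 = (-2 + 26 + 4/13) + 3432 = 316/13 + 3432 = 44932/13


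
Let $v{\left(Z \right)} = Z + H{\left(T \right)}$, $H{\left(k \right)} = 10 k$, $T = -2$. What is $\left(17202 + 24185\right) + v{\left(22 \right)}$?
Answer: $41389$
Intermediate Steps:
$v{\left(Z \right)} = -20 + Z$ ($v{\left(Z \right)} = Z + 10 \left(-2\right) = Z - 20 = -20 + Z$)
$\left(17202 + 24185\right) + v{\left(22 \right)} = \left(17202 + 24185\right) + \left(-20 + 22\right) = 41387 + 2 = 41389$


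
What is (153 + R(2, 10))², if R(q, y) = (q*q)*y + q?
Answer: 38025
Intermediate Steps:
R(q, y) = q + y*q² (R(q, y) = q²*y + q = y*q² + q = q + y*q²)
(153 + R(2, 10))² = (153 + 2*(1 + 2*10))² = (153 + 2*(1 + 20))² = (153 + 2*21)² = (153 + 42)² = 195² = 38025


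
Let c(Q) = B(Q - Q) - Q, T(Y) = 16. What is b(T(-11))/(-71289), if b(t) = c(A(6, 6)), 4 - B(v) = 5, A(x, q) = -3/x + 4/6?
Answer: 7/427734 ≈ 1.6365e-5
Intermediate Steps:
A(x, q) = 2/3 - 3/x (A(x, q) = -3/x + 4*(1/6) = -3/x + 2/3 = 2/3 - 3/x)
B(v) = -1 (B(v) = 4 - 1*5 = 4 - 5 = -1)
c(Q) = -1 - Q
b(t) = -7/6 (b(t) = -1 - (2/3 - 3/6) = -1 - (2/3 - 3*1/6) = -1 - (2/3 - 1/2) = -1 - 1*1/6 = -1 - 1/6 = -7/6)
b(T(-11))/(-71289) = -7/6/(-71289) = -7/6*(-1/71289) = 7/427734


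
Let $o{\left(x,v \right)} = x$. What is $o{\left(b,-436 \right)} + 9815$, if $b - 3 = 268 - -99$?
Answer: $10185$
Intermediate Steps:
$b = 370$ ($b = 3 + \left(268 - -99\right) = 3 + \left(268 + 99\right) = 3 + 367 = 370$)
$o{\left(b,-436 \right)} + 9815 = 370 + 9815 = 10185$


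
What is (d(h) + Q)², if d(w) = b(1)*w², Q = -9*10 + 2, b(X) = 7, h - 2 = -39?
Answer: 90155025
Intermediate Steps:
h = -37 (h = 2 - 39 = -37)
Q = -88 (Q = -90 + 2 = -88)
d(w) = 7*w²
(d(h) + Q)² = (7*(-37)² - 88)² = (7*1369 - 88)² = (9583 - 88)² = 9495² = 90155025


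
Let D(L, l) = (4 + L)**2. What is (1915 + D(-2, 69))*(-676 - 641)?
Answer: -2527323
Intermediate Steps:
(1915 + D(-2, 69))*(-676 - 641) = (1915 + (4 - 2)**2)*(-676 - 641) = (1915 + 2**2)*(-1317) = (1915 + 4)*(-1317) = 1919*(-1317) = -2527323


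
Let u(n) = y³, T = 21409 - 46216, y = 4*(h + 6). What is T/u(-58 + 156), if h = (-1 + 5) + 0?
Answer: -24807/64000 ≈ -0.38761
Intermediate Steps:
h = 4 (h = 4 + 0 = 4)
y = 40 (y = 4*(4 + 6) = 4*10 = 40)
T = -24807
u(n) = 64000 (u(n) = 40³ = 64000)
T/u(-58 + 156) = -24807/64000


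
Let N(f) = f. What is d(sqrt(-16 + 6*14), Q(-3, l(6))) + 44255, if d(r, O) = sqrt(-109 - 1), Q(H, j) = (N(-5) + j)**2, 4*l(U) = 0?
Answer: 44255 + I*sqrt(110) ≈ 44255.0 + 10.488*I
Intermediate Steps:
l(U) = 0 (l(U) = (1/4)*0 = 0)
Q(H, j) = (-5 + j)**2
d(r, O) = I*sqrt(110) (d(r, O) = sqrt(-110) = I*sqrt(110))
d(sqrt(-16 + 6*14), Q(-3, l(6))) + 44255 = I*sqrt(110) + 44255 = 44255 + I*sqrt(110)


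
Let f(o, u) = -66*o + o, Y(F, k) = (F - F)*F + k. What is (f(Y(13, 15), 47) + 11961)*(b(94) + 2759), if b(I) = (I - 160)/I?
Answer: 1424225040/47 ≈ 3.0303e+7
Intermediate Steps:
Y(F, k) = k (Y(F, k) = 0*F + k = 0 + k = k)
b(I) = (-160 + I)/I
f(o, u) = -65*o
(f(Y(13, 15), 47) + 11961)*(b(94) + 2759) = (-65*15 + 11961)*((-160 + 94)/94 + 2759) = (-975 + 11961)*((1/94)*(-66) + 2759) = 10986*(-33/47 + 2759) = 10986*(129640/47) = 1424225040/47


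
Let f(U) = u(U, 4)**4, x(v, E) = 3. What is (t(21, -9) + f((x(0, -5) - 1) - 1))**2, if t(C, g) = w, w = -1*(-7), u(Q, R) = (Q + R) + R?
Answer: 43138624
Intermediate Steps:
u(Q, R) = Q + 2*R
w = 7
t(C, g) = 7
f(U) = (8 + U)**4 (f(U) = (U + 2*4)**4 = (U + 8)**4 = (8 + U)**4)
(t(21, -9) + f((x(0, -5) - 1) - 1))**2 = (7 + (8 + ((3 - 1) - 1))**4)**2 = (7 + (8 + (2 - 1))**4)**2 = (7 + (8 + 1)**4)**2 = (7 + 9**4)**2 = (7 + 6561)**2 = 6568**2 = 43138624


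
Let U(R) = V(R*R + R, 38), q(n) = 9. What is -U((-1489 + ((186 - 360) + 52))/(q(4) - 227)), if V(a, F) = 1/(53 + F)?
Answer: -1/91 ≈ -0.010989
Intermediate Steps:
U(R) = 1/91 (U(R) = 1/(53 + 38) = 1/91)
-U((-1489 + ((186 - 360) + 52))/(q(4) - 227)) = -1*1/91 = -1/91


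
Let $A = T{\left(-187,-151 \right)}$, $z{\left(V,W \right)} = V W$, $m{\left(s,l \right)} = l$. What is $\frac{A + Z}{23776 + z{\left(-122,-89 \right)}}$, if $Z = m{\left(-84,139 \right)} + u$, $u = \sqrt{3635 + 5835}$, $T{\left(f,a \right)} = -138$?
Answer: $\frac{1}{34634} + \frac{\sqrt{9470}}{34634} \approx 0.0028387$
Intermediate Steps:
$u = \sqrt{9470} \approx 97.314$
$Z = 139 + \sqrt{9470} \approx 236.31$
$A = -138$
$\frac{A + Z}{23776 + z{\left(-122,-89 \right)}} = \frac{-138 + \left(139 + \sqrt{9470}\right)}{23776 - -10858} = \frac{1 + \sqrt{9470}}{23776 + 10858} = \frac{1 + \sqrt{9470}}{34634} = \left(1 + \sqrt{9470}\right) \frac{1}{34634} = \frac{1}{34634} + \frac{\sqrt{9470}}{34634}$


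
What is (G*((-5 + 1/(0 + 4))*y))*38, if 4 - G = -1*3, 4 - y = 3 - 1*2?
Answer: -7581/2 ≈ -3790.5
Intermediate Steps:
y = 3 (y = 4 - (3 - 1*2) = 4 - (3 - 2) = 4 - 1*1 = 4 - 1 = 3)
G = 7 (G = 4 - (-1)*3 = 4 - 1*(-3) = 4 + 3 = 7)
(G*((-5 + 1/(0 + 4))*y))*38 = (7*((-5 + 1/(0 + 4))*3))*38 = (7*((-5 + 1/4)*3))*38 = (7*(-19/4*3))*38 = (7*(-57/4))*38 = -399/4*38 = -7581/2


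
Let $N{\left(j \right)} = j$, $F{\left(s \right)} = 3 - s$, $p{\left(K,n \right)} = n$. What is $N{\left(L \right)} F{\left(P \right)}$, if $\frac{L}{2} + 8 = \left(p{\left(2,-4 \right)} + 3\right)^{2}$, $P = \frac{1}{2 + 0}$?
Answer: $-35$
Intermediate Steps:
$P = \frac{1}{2} \approx 0.5$
$L = -14$ ($L = -16 + 2 \left(-4 + 3\right)^{2} = -16 + 2 \left(-1\right)^{2} = -16 + 2 \cdot 1 = -16 + 2 = -14$)
$N{\left(L \right)} F{\left(P \right)} = - 14 \left(3 - \frac{1}{2}\right) = \left(-14\right) \frac{5}{2} = -35$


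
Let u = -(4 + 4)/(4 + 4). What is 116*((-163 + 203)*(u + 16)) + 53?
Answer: 69653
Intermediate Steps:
u = -1 (u = -8/8 = -1*1 = -1)
116*((-163 + 203)*(u + 16)) + 53 = 116*((-163 + 203)*(-1 + 16)) + 53 = 116*(40*15) + 53 = 116*600 + 53 = 69600 + 53 = 69653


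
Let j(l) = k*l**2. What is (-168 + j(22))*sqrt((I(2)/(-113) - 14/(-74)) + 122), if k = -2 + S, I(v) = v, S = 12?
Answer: 4672*sqrt(2135650619)/4181 ≈ 51640.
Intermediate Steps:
k = 10 (k = -2 + 12 = 10)
j(l) = 10*l**2
(-168 + j(22))*sqrt((I(2)/(-113) - 14/(-74)) + 122) = (-168 + 10*22**2)*sqrt((2/(-113) - 14/(-74)) + 122) = (-168 + 10*484)*sqrt((2*(-1/113) - 14*(-1/74)) + 122) = (-168 + 4840)*sqrt((-2/113 + 7/37) + 122) = 4672*sqrt(717/4181 + 122) = 4672*sqrt(510799/4181) = 4672*(sqrt(2135650619)/4181) = 4672*sqrt(2135650619)/4181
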